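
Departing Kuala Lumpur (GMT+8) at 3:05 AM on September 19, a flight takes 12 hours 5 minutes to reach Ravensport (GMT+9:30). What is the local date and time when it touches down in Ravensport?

Ravensport is 1:30 ahead of Kuala Lumpur.
After 12 hours and 5 minutes it is 3:10 PM in Kuala Lumpur.
Shift by the zone difference: 3:10 PM + 1:30 = 4:40 PM on Sep 19 in Ravensport.

4:40 PM on Sep 19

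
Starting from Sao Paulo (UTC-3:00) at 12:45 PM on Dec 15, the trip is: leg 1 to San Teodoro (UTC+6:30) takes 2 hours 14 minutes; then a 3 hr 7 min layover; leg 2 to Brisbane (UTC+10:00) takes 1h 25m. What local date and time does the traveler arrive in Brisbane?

8:31 AM on December 16

Convert departure to UTC: 12:45 PM + 3:00 = 3:45 PM UTC on Dec 15.
Add 2 hours and 14 minutes leg 1 → 5:59 PM UTC.
Add 3 hours and 7 minutes layover in San Teodoro → 9:06 PM UTC.
Add 1 hour 25 minutes leg 2 → 10:31 PM UTC.
Brisbane is UTC+10:00, so local arrival = 10:31 PM + 10:00 = 8:31 AM on Dec 16.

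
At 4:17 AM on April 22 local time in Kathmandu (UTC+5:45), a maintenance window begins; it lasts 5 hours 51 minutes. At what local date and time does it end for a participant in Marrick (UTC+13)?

Convert start to UTC: 4:17 AM − 5:45 = 10:32 PM UTC on Apr 21.
Add 5 hours 51 minutes duration → 4:23 AM UTC (Apr 22).
Marrick is UTC+13:00, so local end time = 4:23 AM + 13:00 = 5:23 PM on Apr 22.

5:23 PM on April 22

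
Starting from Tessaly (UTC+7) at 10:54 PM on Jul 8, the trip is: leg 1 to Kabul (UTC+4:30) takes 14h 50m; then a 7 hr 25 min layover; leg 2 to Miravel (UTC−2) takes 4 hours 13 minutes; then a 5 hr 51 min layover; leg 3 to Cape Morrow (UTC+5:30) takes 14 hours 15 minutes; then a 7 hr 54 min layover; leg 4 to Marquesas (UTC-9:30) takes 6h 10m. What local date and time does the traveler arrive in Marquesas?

7:02 PM on Jul 10

Convert departure to UTC: 10:54 PM − 7:00 = 3:54 PM UTC on Jul 8.
Add 14 hours 50 minutes leg 1 → 6:44 AM UTC (Jul 9).
Add 7 hours and 25 minutes layover in Kabul → 2:09 PM UTC.
Add 4 hours 13 minutes leg 2 → 6:22 PM UTC.
Add 5 hours and 51 minutes layover in Miravel → 12:13 AM UTC (Jul 10).
Add 14 hours 15 minutes leg 3 → 2:28 PM UTC.
Add 7 hours and 54 minutes layover in Cape Morrow → 10:22 PM UTC.
Add 6 hours and 10 minutes leg 4 → 4:32 AM UTC (Jul 11).
Marquesas is UTC−9:30, so local arrival = 4:32 AM − 9:30 = 7:02 PM on Jul 10.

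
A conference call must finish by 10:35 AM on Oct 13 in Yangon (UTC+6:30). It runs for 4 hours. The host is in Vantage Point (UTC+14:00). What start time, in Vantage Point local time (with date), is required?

2:05 PM on October 13

Target end time in UTC: 10:35 AM − 6:30 = 4:05 AM on Oct 13.
Subtract 4 hours → start 12:05 AM UTC on Oct 13.
Vantage Point is UTC+14:00: 12:05 AM + 14:00 = 2:05 PM on Oct 13.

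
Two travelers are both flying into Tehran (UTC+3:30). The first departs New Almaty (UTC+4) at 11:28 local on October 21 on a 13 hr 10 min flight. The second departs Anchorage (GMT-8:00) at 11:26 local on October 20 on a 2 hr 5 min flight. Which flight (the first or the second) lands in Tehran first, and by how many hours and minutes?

Flight 1 in UTC: 11:28 − 4:00 = 07:28 on Oct 21.
+13 hours 10 minutes → arrive 20:38 UTC on Oct 21.
Flight 2 in UTC: 11:26 + 8:00 = 19:26 on Oct 20.
+2 hours 5 minutes → arrive 21:31 UTC on Oct 20.
Flight 2 lands earlier by 23 hours 7 minutes.

the second, by 23 hours 7 minutes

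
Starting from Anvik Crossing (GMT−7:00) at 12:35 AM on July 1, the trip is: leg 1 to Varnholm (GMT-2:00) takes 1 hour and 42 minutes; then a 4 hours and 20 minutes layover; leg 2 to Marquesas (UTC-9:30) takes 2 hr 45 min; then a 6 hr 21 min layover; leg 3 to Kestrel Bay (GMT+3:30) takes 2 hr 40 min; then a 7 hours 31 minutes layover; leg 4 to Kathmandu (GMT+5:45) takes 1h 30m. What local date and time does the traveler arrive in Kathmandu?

4:09 PM on July 2

Convert departure to UTC: 12:35 AM + 7:00 = 7:35 AM UTC on Jul 1.
Add 1 hour 42 minutes leg 1 → 9:17 AM UTC.
Add 4 hours 20 minutes layover in Varnholm → 1:37 PM UTC.
Add 2 hours and 45 minutes leg 2 → 4:22 PM UTC.
Add 6 hours 21 minutes layover in Marquesas → 10:43 PM UTC.
Add 2 hours 40 minutes leg 3 → 1:23 AM UTC (Jul 2).
Add 7 hours 31 minutes layover in Kestrel Bay → 8:54 AM UTC.
Add 1 hour and 30 minutes leg 4 → 10:24 AM UTC.
Kathmandu is UTC+5:45, so local arrival = 10:24 AM + 5:45 = 4:09 PM on Jul 2.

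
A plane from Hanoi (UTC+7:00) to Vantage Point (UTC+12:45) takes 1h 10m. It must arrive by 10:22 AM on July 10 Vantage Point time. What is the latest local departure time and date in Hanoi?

Target arrival in UTC: 10:22 AM − 12:45 = 9:37 PM on Jul 9.
Subtract 1 hour 10 minutes → departure 8:27 PM UTC on Jul 9.
Hanoi is UTC+7:00: 8:27 PM + 7:00 = 3:27 AM on Jul 10.

3:27 AM on July 10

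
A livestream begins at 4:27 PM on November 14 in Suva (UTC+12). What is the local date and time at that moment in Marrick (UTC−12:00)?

4:27 PM on Nov 13

In UTC: 4:27 PM − 12:00 = 4:27 AM on Nov 14.
Marrick is UTC−12:00: 4:27 AM − 12:00 = 4:27 PM on Nov 13.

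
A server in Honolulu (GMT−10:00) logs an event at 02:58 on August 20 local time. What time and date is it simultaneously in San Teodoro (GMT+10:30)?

23:28 on August 20

In UTC: 02:58 + 10:00 = 12:58 on Aug 20.
San Teodoro is UTC+10:30: 12:58 + 10:30 = 23:28 on Aug 20.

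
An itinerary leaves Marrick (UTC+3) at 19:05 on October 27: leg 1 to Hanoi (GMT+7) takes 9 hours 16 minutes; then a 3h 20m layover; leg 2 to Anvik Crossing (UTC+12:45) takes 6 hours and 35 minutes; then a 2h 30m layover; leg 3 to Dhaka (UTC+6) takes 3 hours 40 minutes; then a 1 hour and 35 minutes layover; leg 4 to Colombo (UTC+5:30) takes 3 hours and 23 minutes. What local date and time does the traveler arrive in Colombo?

Convert departure to UTC: 19:05 − 3:00 = 16:05 UTC on Oct 27.
Add 9 hours 16 minutes leg 1 → 01:21 UTC (Oct 28).
Add 3 hours and 20 minutes layover in Hanoi → 04:41 UTC.
Add 6 hours and 35 minutes leg 2 → 11:16 UTC.
Add 2 hours and 30 minutes layover in Anvik Crossing → 13:46 UTC.
Add 3 hours and 40 minutes leg 3 → 17:26 UTC.
Add 1 hour 35 minutes layover in Dhaka → 19:01 UTC.
Add 3 hours 23 minutes leg 4 → 22:24 UTC.
Colombo is UTC+5:30, so local arrival = 22:24 + 5:30 = 03:54 on Oct 29.

03:54 on October 29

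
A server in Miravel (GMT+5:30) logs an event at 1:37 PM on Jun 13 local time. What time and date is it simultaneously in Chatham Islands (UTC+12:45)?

8:52 PM on June 13

In UTC: 1:37 PM − 5:30 = 8:07 AM on Jun 13.
Chatham Islands is UTC+12:45: 8:07 AM + 12:45 = 8:52 PM on Jun 13.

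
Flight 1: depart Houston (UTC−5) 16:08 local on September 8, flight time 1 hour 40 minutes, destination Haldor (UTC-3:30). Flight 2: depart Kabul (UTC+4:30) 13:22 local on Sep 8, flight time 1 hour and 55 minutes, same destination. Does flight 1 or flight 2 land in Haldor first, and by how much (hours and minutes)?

the second, by 12 hours 1 minute

Flight 1 in UTC: 16:08 + 5:00 = 21:08 on Sep 8.
+1 hour 40 minutes → arrive 22:48 UTC on Sep 8.
Flight 2 in UTC: 13:22 − 4:30 = 08:52 on Sep 8.
+1 hour 55 minutes → arrive 10:47 UTC on Sep 8.
Flight 2 lands earlier by 12 hours 1 minute.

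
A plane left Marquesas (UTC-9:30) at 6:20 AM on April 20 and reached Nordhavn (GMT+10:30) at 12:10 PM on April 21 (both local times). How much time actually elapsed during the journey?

9 hours 50 minutes

Departure in UTC: 6:20 AM + 9:30 = 3:50 PM on Apr 20.
Arrival in UTC: 12:10 PM − 10:30 = 1:40 AM on Apr 21.
Elapsed = 1:40 AM − 3:50 PM (+1 day) = 9 hours 50 minutes.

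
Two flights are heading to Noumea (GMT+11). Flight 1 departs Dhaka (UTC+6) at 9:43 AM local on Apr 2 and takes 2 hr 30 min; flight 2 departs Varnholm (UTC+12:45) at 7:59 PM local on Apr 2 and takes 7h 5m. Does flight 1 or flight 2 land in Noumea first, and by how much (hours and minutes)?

the first, by 8 hours 6 minutes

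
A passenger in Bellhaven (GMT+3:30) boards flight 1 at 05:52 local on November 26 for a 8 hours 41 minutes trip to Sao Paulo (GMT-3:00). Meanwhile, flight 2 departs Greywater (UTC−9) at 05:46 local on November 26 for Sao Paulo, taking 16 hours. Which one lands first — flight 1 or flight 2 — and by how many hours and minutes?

the first, by 19 hours 43 minutes

Flight 1 in UTC: 05:52 − 3:30 = 02:22 on Nov 26.
+8 hours and 41 minutes → arrive 11:03 UTC on Nov 26.
Flight 2 in UTC: 05:46 + 9:00 = 14:46 on Nov 26.
+16 hours → arrive 06:46 UTC on Nov 27.
Flight 1 lands earlier by 19 hours 43 minutes.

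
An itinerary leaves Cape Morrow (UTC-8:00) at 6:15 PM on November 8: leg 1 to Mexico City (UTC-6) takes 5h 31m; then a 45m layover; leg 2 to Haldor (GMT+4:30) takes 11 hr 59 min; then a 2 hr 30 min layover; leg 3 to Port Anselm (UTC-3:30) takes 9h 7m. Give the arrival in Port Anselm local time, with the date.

4:37 AM on November 10

Convert departure to UTC: 6:15 PM + 8:00 = 2:15 AM UTC on Nov 9.
Add 5 hours and 31 minutes leg 1 → 7:46 AM UTC.
Add 45 minutes layover in Mexico City → 8:31 AM UTC.
Add 11 hours and 59 minutes leg 2 → 8:30 PM UTC.
Add 2 hours and 30 minutes layover in Haldor → 11:00 PM UTC.
Add 9 hours 7 minutes leg 3 → 8:07 AM UTC (Nov 10).
Port Anselm is UTC−3:30, so local arrival = 8:07 AM − 3:30 = 4:37 AM on Nov 10.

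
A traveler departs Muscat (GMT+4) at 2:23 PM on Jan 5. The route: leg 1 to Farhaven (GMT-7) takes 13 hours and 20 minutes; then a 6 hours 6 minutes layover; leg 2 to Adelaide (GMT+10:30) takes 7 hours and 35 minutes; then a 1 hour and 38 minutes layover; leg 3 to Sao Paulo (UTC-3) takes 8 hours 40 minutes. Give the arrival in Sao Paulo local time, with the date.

8:42 PM on Jan 6

Convert departure to UTC: 2:23 PM − 4:00 = 10:23 AM UTC on Jan 5.
Add 13 hours 20 minutes leg 1 → 11:43 PM UTC.
Add 6 hours and 6 minutes layover in Farhaven → 5:49 AM UTC (Jan 6).
Add 7 hours and 35 minutes leg 2 → 1:24 PM UTC.
Add 1 hour 38 minutes layover in Adelaide → 3:02 PM UTC.
Add 8 hours 40 minutes leg 3 → 11:42 PM UTC.
Sao Paulo is UTC−3:00, so local arrival = 11:42 PM − 3:00 = 8:42 PM on Jan 6.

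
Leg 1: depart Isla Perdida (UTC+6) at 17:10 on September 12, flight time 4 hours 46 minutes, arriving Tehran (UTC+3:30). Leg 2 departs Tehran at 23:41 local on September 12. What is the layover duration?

4 hours 15 minutes

Convert departure to UTC: 17:10 − 6:00 = 11:10 UTC on Sep 12.
Add 4 hours 46 minutes flight time → 15:56 UTC.
Tehran is UTC+3:30, so local arrival = 15:56 + 3:30 = 19:26 on Sep 12.
Layover = 23:41 − 19:26 = 4 hours 15 minutes.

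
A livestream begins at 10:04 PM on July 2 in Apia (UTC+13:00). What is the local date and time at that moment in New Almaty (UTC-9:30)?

In UTC: 10:04 PM − 13:00 = 9:04 AM on Jul 2.
New Almaty is UTC−9:30: 9:04 AM − 9:30 = 11:34 PM on Jul 1.

11:34 PM on July 1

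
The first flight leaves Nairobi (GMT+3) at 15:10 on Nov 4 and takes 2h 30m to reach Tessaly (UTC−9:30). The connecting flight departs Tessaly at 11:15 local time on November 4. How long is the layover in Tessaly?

Convert departure to UTC: 15:10 − 3:00 = 12:10 UTC on Nov 4.
Add 2 hours and 30 minutes flight time → 14:40 UTC.
Tessaly is UTC−9:30, so local arrival = 14:40 − 9:30 = 05:10 on Nov 4.
Layover = 11:15 − 05:10 = 6 hours 5 minutes.

6 hours 5 minutes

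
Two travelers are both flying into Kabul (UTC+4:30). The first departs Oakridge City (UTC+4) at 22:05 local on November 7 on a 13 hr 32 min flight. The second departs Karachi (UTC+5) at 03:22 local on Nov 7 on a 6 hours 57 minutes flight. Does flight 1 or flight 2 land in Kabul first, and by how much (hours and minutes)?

the second, by 26 hours 18 minutes

Flight 1 in UTC: 22:05 − 4:00 = 18:05 on Nov 7.
+13 hours and 32 minutes → arrive 07:37 UTC on Nov 8.
Flight 2 in UTC: 03:22 − 5:00 = 22:22 on Nov 6.
+6 hours and 57 minutes → arrive 05:19 UTC on Nov 7.
Flight 2 lands earlier by 26 hours 18 minutes.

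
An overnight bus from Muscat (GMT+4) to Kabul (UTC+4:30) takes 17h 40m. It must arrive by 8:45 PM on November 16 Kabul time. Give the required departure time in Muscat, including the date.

Target arrival in UTC: 8:45 PM − 4:30 = 4:15 PM on Nov 16.
Subtract 17 hours and 40 minutes → departure 10:35 PM UTC on Nov 15.
Muscat is UTC+4:00: 10:35 PM + 4:00 = 2:35 AM on Nov 16.

2:35 AM on November 16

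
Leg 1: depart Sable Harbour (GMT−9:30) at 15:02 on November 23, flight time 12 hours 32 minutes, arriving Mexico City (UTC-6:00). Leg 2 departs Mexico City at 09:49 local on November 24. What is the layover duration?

2 hours 45 minutes

Convert departure to UTC: 15:02 + 9:30 = 00:32 UTC on Nov 24.
Add 12 hours 32 minutes flight time → 13:04 UTC.
Mexico City is UTC−6:00, so local arrival = 13:04 − 6:00 = 07:04 on Nov 24.
Layover = 09:49 − 07:04 = 2 hours 45 minutes.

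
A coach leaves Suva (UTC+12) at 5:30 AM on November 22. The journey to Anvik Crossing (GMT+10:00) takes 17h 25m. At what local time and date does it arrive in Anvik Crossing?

8:55 PM on November 22

Anvik Crossing is 2:00 behind Suva.
After 17 hours and 25 minutes it is 10:55 PM in Suva.
Shift by the zone difference: 10:55 PM − 2:00 = 8:55 PM on Nov 22 in Anvik Crossing.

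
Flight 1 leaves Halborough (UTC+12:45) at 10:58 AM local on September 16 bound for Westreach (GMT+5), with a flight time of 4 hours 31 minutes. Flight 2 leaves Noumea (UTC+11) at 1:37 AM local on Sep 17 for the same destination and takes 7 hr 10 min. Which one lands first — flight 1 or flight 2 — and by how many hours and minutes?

Flight 1 in UTC: 10:58 AM − 12:45 = 10:13 PM on Sep 15.
+4 hours and 31 minutes → arrive 2:44 AM UTC on Sep 16.
Flight 2 in UTC: 1:37 AM − 11:00 = 2:37 PM on Sep 16.
+7 hours and 10 minutes → arrive 9:47 PM UTC on Sep 16.
Flight 1 lands earlier by 19 hours 3 minutes.

the first, by 19 hours 3 minutes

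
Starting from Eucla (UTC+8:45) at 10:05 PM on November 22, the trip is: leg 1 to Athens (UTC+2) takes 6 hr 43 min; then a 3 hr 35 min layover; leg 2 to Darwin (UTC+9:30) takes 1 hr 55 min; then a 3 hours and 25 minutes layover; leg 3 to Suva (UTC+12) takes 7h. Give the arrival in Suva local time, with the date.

11:58 PM on November 23

Convert departure to UTC: 10:05 PM − 8:45 = 1:20 PM UTC on Nov 22.
Add 6 hours 43 minutes leg 1 → 8:03 PM UTC.
Add 3 hours and 35 minutes layover in Athens → 11:38 PM UTC.
Add 1 hour 55 minutes leg 2 → 1:33 AM UTC (Nov 23).
Add 3 hours 25 minutes layover in Darwin → 4:58 AM UTC.
Add 7 hours leg 3 → 11:58 AM UTC.
Suva is UTC+12:00, so local arrival = 11:58 AM + 12:00 = 11:58 PM on Nov 23.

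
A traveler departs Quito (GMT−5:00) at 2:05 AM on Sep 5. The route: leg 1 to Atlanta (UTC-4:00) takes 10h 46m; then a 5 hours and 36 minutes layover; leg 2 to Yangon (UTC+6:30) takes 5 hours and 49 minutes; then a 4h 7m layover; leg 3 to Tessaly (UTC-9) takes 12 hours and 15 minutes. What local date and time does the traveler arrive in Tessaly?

12:38 PM on Sep 6

Convert departure to UTC: 2:05 AM + 5:00 = 7:05 AM UTC on Sep 5.
Add 10 hours and 46 minutes leg 1 → 5:51 PM UTC.
Add 5 hours 36 minutes layover in Atlanta → 11:27 PM UTC.
Add 5 hours 49 minutes leg 2 → 5:16 AM UTC (Sep 6).
Add 4 hours and 7 minutes layover in Yangon → 9:23 AM UTC.
Add 12 hours 15 minutes leg 3 → 9:38 PM UTC.
Tessaly is UTC−9:00, so local arrival = 9:38 PM − 9:00 = 12:38 PM on Sep 6.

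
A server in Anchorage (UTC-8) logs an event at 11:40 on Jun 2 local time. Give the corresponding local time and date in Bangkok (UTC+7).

02:40 on June 3

In UTC: 11:40 + 8:00 = 19:40 on Jun 2.
Bangkok is UTC+7:00: 19:40 + 7:00 = 02:40 on Jun 3.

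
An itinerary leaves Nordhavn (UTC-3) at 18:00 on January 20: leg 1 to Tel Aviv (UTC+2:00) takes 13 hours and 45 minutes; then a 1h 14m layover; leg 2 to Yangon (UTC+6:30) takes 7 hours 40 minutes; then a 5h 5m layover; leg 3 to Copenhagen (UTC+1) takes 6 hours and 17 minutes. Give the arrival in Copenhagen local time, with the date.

08:01 on Jan 22

Convert departure to UTC: 18:00 + 3:00 = 21:00 UTC on Jan 20.
Add 13 hours and 45 minutes leg 1 → 10:45 UTC (Jan 21).
Add 1 hour 14 minutes layover in Tel Aviv → 11:59 UTC.
Add 7 hours 40 minutes leg 2 → 19:39 UTC.
Add 5 hours 5 minutes layover in Yangon → 00:44 UTC (Jan 22).
Add 6 hours 17 minutes leg 3 → 07:01 UTC.
Copenhagen is UTC+1:00, so local arrival = 07:01 + 1:00 = 08:01 on Jan 22.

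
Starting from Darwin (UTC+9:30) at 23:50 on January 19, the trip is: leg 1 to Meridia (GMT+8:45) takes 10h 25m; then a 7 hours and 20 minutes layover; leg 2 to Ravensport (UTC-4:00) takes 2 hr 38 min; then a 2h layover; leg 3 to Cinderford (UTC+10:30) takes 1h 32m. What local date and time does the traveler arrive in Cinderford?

00:45 on January 21

Convert departure to UTC: 23:50 − 9:30 = 14:20 UTC on Jan 19.
Add 10 hours and 25 minutes leg 1 → 00:45 UTC (Jan 20).
Add 7 hours and 20 minutes layover in Meridia → 08:05 UTC.
Add 2 hours and 38 minutes leg 2 → 10:43 UTC.
Add 2 hours layover in Ravensport → 12:43 UTC.
Add 1 hour 32 minutes leg 3 → 14:15 UTC.
Cinderford is UTC+10:30, so local arrival = 14:15 + 10:30 = 00:45 on Jan 21.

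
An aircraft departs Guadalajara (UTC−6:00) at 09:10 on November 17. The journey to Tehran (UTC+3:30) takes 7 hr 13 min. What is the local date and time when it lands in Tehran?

01:53 on November 18

Tehran is 9:30 ahead of Guadalajara.
After 7 hours 13 minutes it is 16:23 in Guadalajara.
Shift by the zone difference: 16:23 + 9:30 = 01:53 on Nov 18 in Tehran.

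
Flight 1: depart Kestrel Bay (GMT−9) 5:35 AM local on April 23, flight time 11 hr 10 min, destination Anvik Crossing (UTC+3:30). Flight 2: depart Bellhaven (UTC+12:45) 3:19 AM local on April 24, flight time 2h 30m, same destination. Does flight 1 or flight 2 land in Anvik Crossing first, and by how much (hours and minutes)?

the second, by 8 hours 41 minutes

Flight 1 in UTC: 5:35 AM + 9:00 = 2:35 PM on Apr 23.
+11 hours 10 minutes → arrive 1:45 AM UTC on Apr 24.
Flight 2 in UTC: 3:19 AM − 12:45 = 2:34 PM on Apr 23.
+2 hours 30 minutes → arrive 5:04 PM UTC on Apr 23.
Flight 2 lands earlier by 8 hours 41 minutes.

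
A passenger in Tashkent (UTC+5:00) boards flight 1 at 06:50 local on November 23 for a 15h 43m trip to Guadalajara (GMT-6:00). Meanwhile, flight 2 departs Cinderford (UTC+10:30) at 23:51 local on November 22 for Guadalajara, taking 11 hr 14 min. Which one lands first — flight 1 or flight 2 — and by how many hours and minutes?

the second, by 16 hours 58 minutes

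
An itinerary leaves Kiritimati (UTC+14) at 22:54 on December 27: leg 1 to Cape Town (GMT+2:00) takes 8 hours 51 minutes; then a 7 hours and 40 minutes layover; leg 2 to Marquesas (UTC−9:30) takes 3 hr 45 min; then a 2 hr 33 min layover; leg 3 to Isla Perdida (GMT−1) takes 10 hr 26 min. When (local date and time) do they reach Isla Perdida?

Convert departure to UTC: 22:54 − 14:00 = 08:54 UTC on Dec 27.
Add 8 hours and 51 minutes leg 1 → 17:45 UTC.
Add 7 hours 40 minutes layover in Cape Town → 01:25 UTC (Dec 28).
Add 3 hours and 45 minutes leg 2 → 05:10 UTC.
Add 2 hours and 33 minutes layover in Marquesas → 07:43 UTC.
Add 10 hours and 26 minutes leg 3 → 18:09 UTC.
Isla Perdida is UTC−1:00, so local arrival = 18:09 − 1:00 = 17:09 on Dec 28.

17:09 on December 28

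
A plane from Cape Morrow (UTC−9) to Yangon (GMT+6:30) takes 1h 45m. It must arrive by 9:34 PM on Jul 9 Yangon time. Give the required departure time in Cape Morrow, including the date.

4:19 AM on July 9

Target arrival in UTC: 9:34 PM − 6:30 = 3:04 PM on Jul 9.
Subtract 1 hour 45 minutes → departure 1:19 PM UTC on Jul 9.
Cape Morrow is UTC−9:00: 1:19 PM − 9:00 = 4:19 AM on Jul 9.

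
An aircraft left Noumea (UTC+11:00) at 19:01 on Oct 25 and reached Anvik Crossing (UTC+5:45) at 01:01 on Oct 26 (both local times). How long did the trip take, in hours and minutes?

Anvik Crossing is 5:15 behind Noumea.
Clock-face elapsed time (ignoring zones) is 6 hours.
Actual elapsed = 6 hours + 5:15 = 11 hours 15 minutes.

11 hours 15 minutes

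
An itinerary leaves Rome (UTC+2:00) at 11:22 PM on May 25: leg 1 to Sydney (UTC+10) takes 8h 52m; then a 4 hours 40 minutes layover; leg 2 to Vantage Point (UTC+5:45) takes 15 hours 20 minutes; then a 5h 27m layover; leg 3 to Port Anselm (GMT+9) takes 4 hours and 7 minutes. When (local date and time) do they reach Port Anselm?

Convert departure to UTC: 11:22 PM − 2:00 = 9:22 PM UTC on May 25.
Add 8 hours and 52 minutes leg 1 → 6:14 AM UTC (May 26).
Add 4 hours and 40 minutes layover in Sydney → 10:54 AM UTC.
Add 15 hours and 20 minutes leg 2 → 2:14 AM UTC (May 27).
Add 5 hours 27 minutes layover in Vantage Point → 7:41 AM UTC.
Add 4 hours 7 minutes leg 3 → 11:48 AM UTC.
Port Anselm is UTC+9:00, so local arrival = 11:48 AM + 9:00 = 8:48 PM on May 27.

8:48 PM on May 27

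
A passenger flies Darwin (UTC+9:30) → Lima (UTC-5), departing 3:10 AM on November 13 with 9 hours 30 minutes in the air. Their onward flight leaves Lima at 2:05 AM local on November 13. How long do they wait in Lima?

3 hours 55 minutes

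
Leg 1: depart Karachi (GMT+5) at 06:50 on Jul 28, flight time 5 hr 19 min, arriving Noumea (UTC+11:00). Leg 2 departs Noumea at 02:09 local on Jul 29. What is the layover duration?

8 hours

Convert departure to UTC: 06:50 − 5:00 = 01:50 UTC on Jul 28.
Add 5 hours and 19 minutes flight time → 07:09 UTC.
Noumea is UTC+11:00, so local arrival = 07:09 + 11:00 = 18:09 on Jul 28.
Layover = 02:09 − 18:09 (+1 day) = 8 hours.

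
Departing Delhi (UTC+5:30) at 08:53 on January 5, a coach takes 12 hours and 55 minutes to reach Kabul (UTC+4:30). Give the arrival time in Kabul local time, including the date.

Convert departure to UTC: 08:53 − 5:30 = 03:23 UTC on Jan 5.
Add 12 hours and 55 minutes travel time → 16:18 UTC.
Kabul is UTC+4:30, so local arrival = 16:18 + 4:30 = 20:48 on Jan 5.

20:48 on Jan 5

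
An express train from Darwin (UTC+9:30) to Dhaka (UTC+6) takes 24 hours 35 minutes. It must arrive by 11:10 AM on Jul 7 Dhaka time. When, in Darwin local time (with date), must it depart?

2:05 PM on July 6

Target arrival in UTC: 11:10 AM − 6:00 = 5:10 AM on Jul 7.
Subtract 24 hours 35 minutes → departure 4:35 AM UTC on Jul 6.
Darwin is UTC+9:30: 4:35 AM + 9:30 = 2:05 PM on Jul 6.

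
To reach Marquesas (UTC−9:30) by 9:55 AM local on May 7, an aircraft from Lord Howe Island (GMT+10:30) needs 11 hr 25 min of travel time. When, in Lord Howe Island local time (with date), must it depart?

6:30 PM on May 7

Target arrival in UTC: 9:55 AM + 9:30 = 7:25 PM on May 7.
Subtract 11 hours 25 minutes → departure 8:00 AM UTC on May 7.
Lord Howe Island is UTC+10:30: 8:00 AM + 10:30 = 6:30 PM on May 7.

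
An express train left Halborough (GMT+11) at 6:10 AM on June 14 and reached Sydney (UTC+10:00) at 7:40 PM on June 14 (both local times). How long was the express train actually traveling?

14 hours 30 minutes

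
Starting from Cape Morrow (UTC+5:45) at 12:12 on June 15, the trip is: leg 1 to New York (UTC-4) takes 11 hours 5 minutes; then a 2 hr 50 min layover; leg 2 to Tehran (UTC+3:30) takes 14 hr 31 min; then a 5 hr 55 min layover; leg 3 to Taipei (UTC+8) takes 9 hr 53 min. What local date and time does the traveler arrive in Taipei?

10:41 on June 17

Convert departure to UTC: 12:12 − 5:45 = 06:27 UTC on Jun 15.
Add 11 hours and 5 minutes leg 1 → 17:32 UTC.
Add 2 hours and 50 minutes layover in New York → 20:22 UTC.
Add 14 hours 31 minutes leg 2 → 10:53 UTC (Jun 16).
Add 5 hours and 55 minutes layover in Tehran → 16:48 UTC.
Add 9 hours 53 minutes leg 3 → 02:41 UTC (Jun 17).
Taipei is UTC+8:00, so local arrival = 02:41 + 8:00 = 10:41 on Jun 17.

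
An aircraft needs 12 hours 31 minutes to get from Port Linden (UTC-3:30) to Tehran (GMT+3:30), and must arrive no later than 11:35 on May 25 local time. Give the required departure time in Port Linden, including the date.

16:04 on May 24

Target arrival in UTC: 11:35 − 3:30 = 08:05 on May 25.
Subtract 12 hours and 31 minutes → departure 19:34 UTC on May 24.
Port Linden is UTC−3:30: 19:34 − 3:30 = 16:04 on May 24.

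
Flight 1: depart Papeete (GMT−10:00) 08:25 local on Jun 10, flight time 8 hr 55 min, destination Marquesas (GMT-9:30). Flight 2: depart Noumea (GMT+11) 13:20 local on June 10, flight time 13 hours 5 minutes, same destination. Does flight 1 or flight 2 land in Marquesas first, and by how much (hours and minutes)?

the second, by 11 hours 55 minutes

Flight 1 in UTC: 08:25 + 10:00 = 18:25 on Jun 10.
+8 hours 55 minutes → arrive 03:20 UTC on Jun 11.
Flight 2 in UTC: 13:20 − 11:00 = 02:20 on Jun 10.
+13 hours 5 minutes → arrive 15:25 UTC on Jun 10.
Flight 2 lands earlier by 11 hours 55 minutes.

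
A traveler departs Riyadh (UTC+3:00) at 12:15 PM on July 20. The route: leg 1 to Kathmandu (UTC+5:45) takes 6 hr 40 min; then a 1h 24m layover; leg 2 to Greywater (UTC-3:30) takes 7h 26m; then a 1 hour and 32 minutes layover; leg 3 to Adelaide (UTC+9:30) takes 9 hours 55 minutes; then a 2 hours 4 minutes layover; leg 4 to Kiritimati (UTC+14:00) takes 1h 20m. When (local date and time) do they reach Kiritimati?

Convert departure to UTC: 12:15 PM − 3:00 = 9:15 AM UTC on Jul 20.
Add 6 hours 40 minutes leg 1 → 3:55 PM UTC.
Add 1 hour 24 minutes layover in Kathmandu → 5:19 PM UTC.
Add 7 hours and 26 minutes leg 2 → 12:45 AM UTC (Jul 21).
Add 1 hour and 32 minutes layover in Greywater → 2:17 AM UTC.
Add 9 hours and 55 minutes leg 3 → 12:12 PM UTC.
Add 2 hours 4 minutes layover in Adelaide → 2:16 PM UTC.
Add 1 hour and 20 minutes leg 4 → 3:36 PM UTC.
Kiritimati is UTC+14:00, so local arrival = 3:36 PM + 14:00 = 5:36 AM on Jul 22.

5:36 AM on July 22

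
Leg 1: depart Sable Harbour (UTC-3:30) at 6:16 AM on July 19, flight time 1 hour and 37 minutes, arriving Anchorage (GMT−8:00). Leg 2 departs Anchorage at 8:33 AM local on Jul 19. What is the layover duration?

Convert departure to UTC: 6:16 AM + 3:30 = 9:46 AM UTC on Jul 19.
Add 1 hour 37 minutes flight time → 11:23 AM UTC.
Anchorage is UTC−8:00, so local arrival = 11:23 AM − 8:00 = 3:23 AM on Jul 19.
Layover = 8:33 AM − 3:23 AM = 5 hours 10 minutes.

5 hours 10 minutes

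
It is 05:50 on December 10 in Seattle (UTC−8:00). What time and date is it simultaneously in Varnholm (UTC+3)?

In UTC: 05:50 + 8:00 = 13:50 on Dec 10.
Varnholm is UTC+3:00: 13:50 + 3:00 = 16:50 on Dec 10.

16:50 on Dec 10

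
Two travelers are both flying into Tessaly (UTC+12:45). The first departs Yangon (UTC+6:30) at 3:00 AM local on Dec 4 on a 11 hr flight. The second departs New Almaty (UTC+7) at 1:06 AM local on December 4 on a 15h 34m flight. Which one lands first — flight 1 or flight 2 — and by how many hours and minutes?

the first, by 2 hours 10 minutes

Flight 1 in UTC: 3:00 AM − 6:30 = 8:30 PM on Dec 3.
+11 hours → arrive 7:30 AM UTC on Dec 4.
Flight 2 in UTC: 1:06 AM − 7:00 = 6:06 PM on Dec 3.
+15 hours 34 minutes → arrive 9:40 AM UTC on Dec 4.
Flight 1 lands earlier by 2 hours 10 minutes.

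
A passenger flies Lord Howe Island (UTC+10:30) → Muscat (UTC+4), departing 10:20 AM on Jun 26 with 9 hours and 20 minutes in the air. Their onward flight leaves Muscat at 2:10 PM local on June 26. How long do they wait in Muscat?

1 hour

Convert departure to UTC: 10:20 AM − 10:30 = 11:50 PM UTC on Jun 25.
Add 9 hours 20 minutes flight time → 9:10 AM UTC (Jun 26).
Muscat is UTC+4:00, so local arrival = 9:10 AM + 4:00 = 1:10 PM on Jun 26.
Layover = 2:10 PM − 1:10 PM = 1 hour.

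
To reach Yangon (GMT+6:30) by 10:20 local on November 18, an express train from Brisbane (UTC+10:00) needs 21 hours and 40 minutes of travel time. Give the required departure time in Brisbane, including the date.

16:10 on Nov 17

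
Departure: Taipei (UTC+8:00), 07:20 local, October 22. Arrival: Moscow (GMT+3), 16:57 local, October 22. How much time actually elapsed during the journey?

14 hours 37 minutes

Departure in UTC: 07:20 − 8:00 = 23:20 on Oct 21.
Arrival in UTC: 16:57 − 3:00 = 13:57 on Oct 22.
Elapsed = 13:57 − 23:20 (+1 day) = 14 hours 37 minutes.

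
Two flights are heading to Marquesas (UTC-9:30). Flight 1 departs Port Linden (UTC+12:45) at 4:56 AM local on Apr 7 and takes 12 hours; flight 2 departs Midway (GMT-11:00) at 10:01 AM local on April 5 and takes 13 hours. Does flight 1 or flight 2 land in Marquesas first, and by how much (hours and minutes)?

the second, by 18 hours 10 minutes

Flight 1 in UTC: 4:56 AM − 12:45 = 4:11 PM on Apr 6.
+12 hours → arrive 4:11 AM UTC on Apr 7.
Flight 2 in UTC: 10:01 AM + 11:00 = 9:01 PM on Apr 5.
+13 hours → arrive 10:01 AM UTC on Apr 6.
Flight 2 lands earlier by 18 hours 10 minutes.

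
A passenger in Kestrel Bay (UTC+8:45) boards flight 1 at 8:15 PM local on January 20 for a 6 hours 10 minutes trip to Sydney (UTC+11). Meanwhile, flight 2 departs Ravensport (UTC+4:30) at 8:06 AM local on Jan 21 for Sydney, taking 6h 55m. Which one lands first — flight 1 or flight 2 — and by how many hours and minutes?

Flight 1 in UTC: 8:15 PM − 8:45 = 11:30 AM on Jan 20.
+6 hours and 10 minutes → arrive 5:40 PM UTC on Jan 20.
Flight 2 in UTC: 8:06 AM − 4:30 = 3:36 AM on Jan 21.
+6 hours and 55 minutes → arrive 10:31 AM UTC on Jan 21.
Flight 1 lands earlier by 16 hours 51 minutes.

the first, by 16 hours 51 minutes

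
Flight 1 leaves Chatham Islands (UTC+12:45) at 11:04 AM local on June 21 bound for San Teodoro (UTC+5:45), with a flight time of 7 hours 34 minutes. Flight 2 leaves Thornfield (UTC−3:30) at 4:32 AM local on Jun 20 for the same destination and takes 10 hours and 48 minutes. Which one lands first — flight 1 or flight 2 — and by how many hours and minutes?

Flight 1 in UTC: 11:04 AM − 12:45 = 10:19 PM on Jun 20.
+7 hours and 34 minutes → arrive 5:53 AM UTC on Jun 21.
Flight 2 in UTC: 4:32 AM + 3:30 = 8:02 AM on Jun 20.
+10 hours 48 minutes → arrive 6:50 PM UTC on Jun 20.
Flight 2 lands earlier by 11 hours 3 minutes.

the second, by 11 hours 3 minutes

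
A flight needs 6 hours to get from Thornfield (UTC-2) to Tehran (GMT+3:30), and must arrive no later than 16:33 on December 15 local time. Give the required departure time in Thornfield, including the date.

05:03 on Dec 15

Target arrival in UTC: 16:33 − 3:30 = 13:03 on Dec 15.
Subtract 6 hours → departure 07:03 UTC on Dec 15.
Thornfield is UTC−2:00: 07:03 − 2:00 = 05:03 on Dec 15.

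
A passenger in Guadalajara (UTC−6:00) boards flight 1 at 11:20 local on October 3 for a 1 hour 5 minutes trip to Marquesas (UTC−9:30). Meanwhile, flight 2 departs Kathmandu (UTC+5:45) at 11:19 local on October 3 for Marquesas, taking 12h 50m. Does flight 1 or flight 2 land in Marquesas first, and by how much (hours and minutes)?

Flight 1 in UTC: 11:20 + 6:00 = 17:20 on Oct 3.
+1 hour and 5 minutes → arrive 18:25 UTC on Oct 3.
Flight 2 in UTC: 11:19 − 5:45 = 05:34 on Oct 3.
+12 hours 50 minutes → arrive 18:24 UTC on Oct 3.
Flight 2 lands earlier by 1 minute.

the second, by 1 minute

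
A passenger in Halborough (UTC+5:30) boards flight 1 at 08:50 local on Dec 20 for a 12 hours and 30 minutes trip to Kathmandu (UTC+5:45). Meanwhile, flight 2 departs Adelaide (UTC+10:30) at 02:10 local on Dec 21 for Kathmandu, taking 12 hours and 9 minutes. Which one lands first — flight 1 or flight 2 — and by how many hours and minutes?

the first, by 11 hours 59 minutes

Flight 1 in UTC: 08:50 − 5:30 = 03:20 on Dec 20.
+12 hours 30 minutes → arrive 15:50 UTC on Dec 20.
Flight 2 in UTC: 02:10 − 10:30 = 15:40 on Dec 20.
+12 hours 9 minutes → arrive 03:49 UTC on Dec 21.
Flight 1 lands earlier by 11 hours 59 minutes.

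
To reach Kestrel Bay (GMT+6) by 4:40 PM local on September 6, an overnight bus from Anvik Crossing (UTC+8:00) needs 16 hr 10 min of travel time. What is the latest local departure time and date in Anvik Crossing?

Target arrival in UTC: 4:40 PM − 6:00 = 10:40 AM on Sep 6.
Subtract 16 hours 10 minutes → departure 6:30 PM UTC on Sep 5.
Anvik Crossing is UTC+8:00: 6:30 PM + 8:00 = 2:30 AM on Sep 6.

2:30 AM on September 6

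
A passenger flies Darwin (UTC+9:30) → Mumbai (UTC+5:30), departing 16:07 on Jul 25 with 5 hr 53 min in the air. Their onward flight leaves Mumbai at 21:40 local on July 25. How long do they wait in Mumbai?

3 hours 40 minutes

Convert departure to UTC: 16:07 − 9:30 = 06:37 UTC on Jul 25.
Add 5 hours and 53 minutes flight time → 12:30 UTC.
Mumbai is UTC+5:30, so local arrival = 12:30 + 5:30 = 18:00 on Jul 25.
Layover = 21:40 − 18:00 = 3 hours 40 minutes.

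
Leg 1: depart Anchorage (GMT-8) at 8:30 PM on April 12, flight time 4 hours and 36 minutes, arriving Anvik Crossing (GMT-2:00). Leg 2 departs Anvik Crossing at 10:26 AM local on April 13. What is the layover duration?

Convert departure to UTC: 8:30 PM + 8:00 = 4:30 AM UTC on Apr 13.
Add 4 hours and 36 minutes flight time → 9:06 AM UTC.
Anvik Crossing is UTC−2:00, so local arrival = 9:06 AM − 2:00 = 7:06 AM on Apr 13.
Layover = 10:26 AM − 7:06 AM = 3 hours 20 minutes.

3 hours 20 minutes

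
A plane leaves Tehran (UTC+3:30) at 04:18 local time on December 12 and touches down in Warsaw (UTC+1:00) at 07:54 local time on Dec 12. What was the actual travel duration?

6 hours 6 minutes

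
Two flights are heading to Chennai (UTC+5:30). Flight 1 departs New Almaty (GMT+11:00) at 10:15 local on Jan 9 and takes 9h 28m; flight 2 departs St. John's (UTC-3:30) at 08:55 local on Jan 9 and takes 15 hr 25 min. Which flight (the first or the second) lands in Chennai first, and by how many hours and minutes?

the first, by 19 hours 7 minutes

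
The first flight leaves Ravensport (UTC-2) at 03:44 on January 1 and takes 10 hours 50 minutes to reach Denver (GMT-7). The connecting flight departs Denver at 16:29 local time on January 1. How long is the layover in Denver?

Convert departure to UTC: 03:44 + 2:00 = 05:44 UTC on Jan 1.
Add 10 hours 50 minutes flight time → 16:34 UTC.
Denver is UTC−7:00, so local arrival = 16:34 − 7:00 = 09:34 on Jan 1.
Layover = 16:29 − 09:34 = 6 hours 55 minutes.

6 hours 55 minutes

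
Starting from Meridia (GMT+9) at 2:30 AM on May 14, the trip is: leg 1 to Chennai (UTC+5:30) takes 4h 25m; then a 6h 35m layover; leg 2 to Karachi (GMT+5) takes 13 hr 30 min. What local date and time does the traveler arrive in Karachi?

11:00 PM on May 14

Convert departure to UTC: 2:30 AM − 9:00 = 5:30 PM UTC on May 13.
Add 4 hours 25 minutes leg 1 → 9:55 PM UTC.
Add 6 hours and 35 minutes layover in Chennai → 4:30 AM UTC (May 14).
Add 13 hours 30 minutes leg 2 → 6:00 PM UTC.
Karachi is UTC+5:00, so local arrival = 6:00 PM + 5:00 = 11:00 PM on May 14.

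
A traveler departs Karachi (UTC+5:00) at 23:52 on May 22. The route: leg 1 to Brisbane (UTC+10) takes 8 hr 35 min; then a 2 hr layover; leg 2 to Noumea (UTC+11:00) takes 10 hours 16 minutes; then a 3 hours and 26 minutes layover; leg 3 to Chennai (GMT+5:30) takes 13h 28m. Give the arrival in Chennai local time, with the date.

14:07 on May 24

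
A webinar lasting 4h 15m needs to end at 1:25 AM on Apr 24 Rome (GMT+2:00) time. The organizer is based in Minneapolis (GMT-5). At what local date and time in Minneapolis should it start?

Target end time in UTC: 1:25 AM − 2:00 = 11:25 PM on Apr 23.
Subtract 4 hours and 15 minutes → start 7:10 PM UTC on Apr 23.
Minneapolis is UTC−5:00: 7:10 PM − 5:00 = 2:10 PM on Apr 23.

2:10 PM on April 23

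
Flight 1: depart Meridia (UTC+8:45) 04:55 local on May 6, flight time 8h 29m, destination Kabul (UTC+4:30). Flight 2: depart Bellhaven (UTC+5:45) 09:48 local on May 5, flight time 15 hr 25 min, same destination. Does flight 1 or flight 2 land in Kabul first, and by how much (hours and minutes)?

Flight 1 in UTC: 04:55 − 8:45 = 20:10 on May 5.
+8 hours and 29 minutes → arrive 04:39 UTC on May 6.
Flight 2 in UTC: 09:48 − 5:45 = 04:03 on May 5.
+15 hours and 25 minutes → arrive 19:28 UTC on May 5.
Flight 2 lands earlier by 9 hours 11 minutes.

the second, by 9 hours 11 minutes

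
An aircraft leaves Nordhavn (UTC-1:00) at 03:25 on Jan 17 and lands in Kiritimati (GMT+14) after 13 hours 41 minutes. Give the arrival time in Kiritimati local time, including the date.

Kiritimati is 15:00 ahead of Nordhavn.
After 13 hours 41 minutes it is 17:06 in Nordhavn.
Shift by the zone difference: 17:06 + 15:00 = 08:06 on Jan 18 in Kiritimati.

08:06 on January 18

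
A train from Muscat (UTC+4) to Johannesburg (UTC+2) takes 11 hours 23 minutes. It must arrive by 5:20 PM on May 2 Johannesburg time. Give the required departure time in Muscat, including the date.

7:57 AM on May 2

Target arrival in UTC: 5:20 PM − 2:00 = 3:20 PM on May 2.
Subtract 11 hours 23 minutes → departure 3:57 AM UTC on May 2.
Muscat is UTC+4:00: 3:57 AM + 4:00 = 7:57 AM on May 2.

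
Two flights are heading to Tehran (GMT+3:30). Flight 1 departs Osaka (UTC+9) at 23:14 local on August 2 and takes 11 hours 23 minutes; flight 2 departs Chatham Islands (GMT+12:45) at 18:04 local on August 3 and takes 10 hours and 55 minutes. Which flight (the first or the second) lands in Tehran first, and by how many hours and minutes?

Flight 1 in UTC: 23:14 − 9:00 = 14:14 on Aug 2.
+11 hours and 23 minutes → arrive 01:37 UTC on Aug 3.
Flight 2 in UTC: 18:04 − 12:45 = 05:19 on Aug 3.
+10 hours and 55 minutes → arrive 16:14 UTC on Aug 3.
Flight 1 lands earlier by 14 hours 37 minutes.

the first, by 14 hours 37 minutes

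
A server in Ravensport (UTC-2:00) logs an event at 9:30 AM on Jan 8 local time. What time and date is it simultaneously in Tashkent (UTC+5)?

4:30 PM on Jan 8

In UTC: 9:30 AM + 2:00 = 11:30 AM on Jan 8.
Tashkent is UTC+5:00: 11:30 AM + 5:00 = 4:30 PM on Jan 8.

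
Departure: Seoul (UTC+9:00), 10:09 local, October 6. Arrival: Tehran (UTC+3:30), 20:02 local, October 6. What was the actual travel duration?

Departure in UTC: 10:09 − 9:00 = 01:09 on Oct 6.
Arrival in UTC: 20:02 − 3:30 = 16:32 on Oct 6.
Elapsed = 16:32 − 01:09 = 15 hours 23 minutes.

15 hours 23 minutes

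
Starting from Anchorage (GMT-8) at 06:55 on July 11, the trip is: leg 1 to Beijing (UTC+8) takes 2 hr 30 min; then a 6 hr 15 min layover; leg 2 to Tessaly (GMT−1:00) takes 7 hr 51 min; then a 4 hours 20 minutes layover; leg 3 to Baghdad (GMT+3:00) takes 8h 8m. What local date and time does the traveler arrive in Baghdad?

22:59 on July 12

Convert departure to UTC: 06:55 + 8:00 = 14:55 UTC on Jul 11.
Add 2 hours 30 minutes leg 1 → 17:25 UTC.
Add 6 hours and 15 minutes layover in Beijing → 23:40 UTC.
Add 7 hours 51 minutes leg 2 → 07:31 UTC (Jul 12).
Add 4 hours and 20 minutes layover in Tessaly → 11:51 UTC.
Add 8 hours and 8 minutes leg 3 → 19:59 UTC.
Baghdad is UTC+3:00, so local arrival = 19:59 + 3:00 = 22:59 on Jul 12.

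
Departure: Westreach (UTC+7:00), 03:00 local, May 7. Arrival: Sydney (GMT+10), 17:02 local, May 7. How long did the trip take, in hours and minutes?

11 hours 2 minutes

Departure in UTC: 03:00 − 7:00 = 20:00 on May 6.
Arrival in UTC: 17:02 − 10:00 = 07:02 on May 7.
Elapsed = 07:02 − 20:00 (+1 day) = 11 hours 2 minutes.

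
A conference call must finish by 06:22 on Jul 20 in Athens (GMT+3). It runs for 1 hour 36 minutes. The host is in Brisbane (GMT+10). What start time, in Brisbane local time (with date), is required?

Target end time in UTC: 06:22 − 3:00 = 03:22 on Jul 20.
Subtract 1 hour and 36 minutes → start 01:46 UTC on Jul 20.
Brisbane is UTC+10:00: 01:46 + 10:00 = 11:46 on Jul 20.

11:46 on Jul 20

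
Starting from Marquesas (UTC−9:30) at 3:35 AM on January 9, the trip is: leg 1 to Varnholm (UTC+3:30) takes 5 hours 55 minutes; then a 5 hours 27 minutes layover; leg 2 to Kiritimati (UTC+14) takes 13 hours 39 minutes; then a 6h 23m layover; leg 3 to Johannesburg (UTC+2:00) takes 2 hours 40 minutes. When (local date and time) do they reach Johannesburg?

Convert departure to UTC: 3:35 AM + 9:30 = 1:05 PM UTC on Jan 9.
Add 5 hours 55 minutes leg 1 → 7:00 PM UTC.
Add 5 hours and 27 minutes layover in Varnholm → 12:27 AM UTC (Jan 10).
Add 13 hours and 39 minutes leg 2 → 2:06 PM UTC.
Add 6 hours and 23 minutes layover in Kiritimati → 8:29 PM UTC.
Add 2 hours 40 minutes leg 3 → 11:09 PM UTC.
Johannesburg is UTC+2:00, so local arrival = 11:09 PM + 2:00 = 1:09 AM on Jan 11.

1:09 AM on Jan 11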